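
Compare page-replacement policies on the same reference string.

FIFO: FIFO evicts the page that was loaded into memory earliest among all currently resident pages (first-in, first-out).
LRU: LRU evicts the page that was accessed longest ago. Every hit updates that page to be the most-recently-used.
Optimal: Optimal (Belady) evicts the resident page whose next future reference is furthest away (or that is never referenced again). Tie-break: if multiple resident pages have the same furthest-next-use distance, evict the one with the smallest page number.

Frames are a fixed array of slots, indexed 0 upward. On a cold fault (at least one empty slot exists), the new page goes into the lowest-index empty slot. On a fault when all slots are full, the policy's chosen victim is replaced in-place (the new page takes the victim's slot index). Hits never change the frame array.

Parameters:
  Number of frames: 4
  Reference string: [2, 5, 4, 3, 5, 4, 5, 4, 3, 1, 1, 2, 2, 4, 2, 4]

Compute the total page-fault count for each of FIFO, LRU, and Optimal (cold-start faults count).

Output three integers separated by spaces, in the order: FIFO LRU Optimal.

--- FIFO ---
  step 0: ref 2 -> FAULT, frames=[2,-,-,-] (faults so far: 1)
  step 1: ref 5 -> FAULT, frames=[2,5,-,-] (faults so far: 2)
  step 2: ref 4 -> FAULT, frames=[2,5,4,-] (faults so far: 3)
  step 3: ref 3 -> FAULT, frames=[2,5,4,3] (faults so far: 4)
  step 4: ref 5 -> HIT, frames=[2,5,4,3] (faults so far: 4)
  step 5: ref 4 -> HIT, frames=[2,5,4,3] (faults so far: 4)
  step 6: ref 5 -> HIT, frames=[2,5,4,3] (faults so far: 4)
  step 7: ref 4 -> HIT, frames=[2,5,4,3] (faults so far: 4)
  step 8: ref 3 -> HIT, frames=[2,5,4,3] (faults so far: 4)
  step 9: ref 1 -> FAULT, evict 2, frames=[1,5,4,3] (faults so far: 5)
  step 10: ref 1 -> HIT, frames=[1,5,4,3] (faults so far: 5)
  step 11: ref 2 -> FAULT, evict 5, frames=[1,2,4,3] (faults so far: 6)
  step 12: ref 2 -> HIT, frames=[1,2,4,3] (faults so far: 6)
  step 13: ref 4 -> HIT, frames=[1,2,4,3] (faults so far: 6)
  step 14: ref 2 -> HIT, frames=[1,2,4,3] (faults so far: 6)
  step 15: ref 4 -> HIT, frames=[1,2,4,3] (faults so far: 6)
  FIFO total faults: 6
--- LRU ---
  step 0: ref 2 -> FAULT, frames=[2,-,-,-] (faults so far: 1)
  step 1: ref 5 -> FAULT, frames=[2,5,-,-] (faults so far: 2)
  step 2: ref 4 -> FAULT, frames=[2,5,4,-] (faults so far: 3)
  step 3: ref 3 -> FAULT, frames=[2,5,4,3] (faults so far: 4)
  step 4: ref 5 -> HIT, frames=[2,5,4,3] (faults so far: 4)
  step 5: ref 4 -> HIT, frames=[2,5,4,3] (faults so far: 4)
  step 6: ref 5 -> HIT, frames=[2,5,4,3] (faults so far: 4)
  step 7: ref 4 -> HIT, frames=[2,5,4,3] (faults so far: 4)
  step 8: ref 3 -> HIT, frames=[2,5,4,3] (faults so far: 4)
  step 9: ref 1 -> FAULT, evict 2, frames=[1,5,4,3] (faults so far: 5)
  step 10: ref 1 -> HIT, frames=[1,5,4,3] (faults so far: 5)
  step 11: ref 2 -> FAULT, evict 5, frames=[1,2,4,3] (faults so far: 6)
  step 12: ref 2 -> HIT, frames=[1,2,4,3] (faults so far: 6)
  step 13: ref 4 -> HIT, frames=[1,2,4,3] (faults so far: 6)
  step 14: ref 2 -> HIT, frames=[1,2,4,3] (faults so far: 6)
  step 15: ref 4 -> HIT, frames=[1,2,4,3] (faults so far: 6)
  LRU total faults: 6
--- Optimal ---
  step 0: ref 2 -> FAULT, frames=[2,-,-,-] (faults so far: 1)
  step 1: ref 5 -> FAULT, frames=[2,5,-,-] (faults so far: 2)
  step 2: ref 4 -> FAULT, frames=[2,5,4,-] (faults so far: 3)
  step 3: ref 3 -> FAULT, frames=[2,5,4,3] (faults so far: 4)
  step 4: ref 5 -> HIT, frames=[2,5,4,3] (faults so far: 4)
  step 5: ref 4 -> HIT, frames=[2,5,4,3] (faults so far: 4)
  step 6: ref 5 -> HIT, frames=[2,5,4,3] (faults so far: 4)
  step 7: ref 4 -> HIT, frames=[2,5,4,3] (faults so far: 4)
  step 8: ref 3 -> HIT, frames=[2,5,4,3] (faults so far: 4)
  step 9: ref 1 -> FAULT, evict 3, frames=[2,5,4,1] (faults so far: 5)
  step 10: ref 1 -> HIT, frames=[2,5,4,1] (faults so far: 5)
  step 11: ref 2 -> HIT, frames=[2,5,4,1] (faults so far: 5)
  step 12: ref 2 -> HIT, frames=[2,5,4,1] (faults so far: 5)
  step 13: ref 4 -> HIT, frames=[2,5,4,1] (faults so far: 5)
  step 14: ref 2 -> HIT, frames=[2,5,4,1] (faults so far: 5)
  step 15: ref 4 -> HIT, frames=[2,5,4,1] (faults so far: 5)
  Optimal total faults: 5

Answer: 6 6 5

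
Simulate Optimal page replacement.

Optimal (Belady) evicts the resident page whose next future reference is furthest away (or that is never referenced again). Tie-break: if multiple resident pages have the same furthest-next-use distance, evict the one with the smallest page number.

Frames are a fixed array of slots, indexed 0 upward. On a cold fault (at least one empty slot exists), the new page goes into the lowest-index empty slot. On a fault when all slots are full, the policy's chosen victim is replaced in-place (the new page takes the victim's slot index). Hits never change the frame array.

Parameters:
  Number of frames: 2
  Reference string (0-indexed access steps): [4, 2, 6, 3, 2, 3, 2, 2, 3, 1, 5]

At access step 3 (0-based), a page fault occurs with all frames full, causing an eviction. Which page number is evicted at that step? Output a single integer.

Step 0: ref 4 -> FAULT, frames=[4,-]
Step 1: ref 2 -> FAULT, frames=[4,2]
Step 2: ref 6 -> FAULT, evict 4, frames=[6,2]
Step 3: ref 3 -> FAULT, evict 6, frames=[3,2]
At step 3: evicted page 6

Answer: 6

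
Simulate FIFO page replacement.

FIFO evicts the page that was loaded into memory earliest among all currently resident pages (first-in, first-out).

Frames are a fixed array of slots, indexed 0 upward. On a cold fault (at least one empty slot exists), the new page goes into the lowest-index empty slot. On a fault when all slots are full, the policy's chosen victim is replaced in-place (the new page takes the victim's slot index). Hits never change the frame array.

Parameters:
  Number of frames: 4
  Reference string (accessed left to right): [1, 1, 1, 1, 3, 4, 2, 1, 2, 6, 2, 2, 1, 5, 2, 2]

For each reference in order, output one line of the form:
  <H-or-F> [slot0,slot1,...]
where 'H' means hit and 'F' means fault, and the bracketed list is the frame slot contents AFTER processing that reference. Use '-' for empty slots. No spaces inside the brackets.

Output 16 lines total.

F [1,-,-,-]
H [1,-,-,-]
H [1,-,-,-]
H [1,-,-,-]
F [1,3,-,-]
F [1,3,4,-]
F [1,3,4,2]
H [1,3,4,2]
H [1,3,4,2]
F [6,3,4,2]
H [6,3,4,2]
H [6,3,4,2]
F [6,1,4,2]
F [6,1,5,2]
H [6,1,5,2]
H [6,1,5,2]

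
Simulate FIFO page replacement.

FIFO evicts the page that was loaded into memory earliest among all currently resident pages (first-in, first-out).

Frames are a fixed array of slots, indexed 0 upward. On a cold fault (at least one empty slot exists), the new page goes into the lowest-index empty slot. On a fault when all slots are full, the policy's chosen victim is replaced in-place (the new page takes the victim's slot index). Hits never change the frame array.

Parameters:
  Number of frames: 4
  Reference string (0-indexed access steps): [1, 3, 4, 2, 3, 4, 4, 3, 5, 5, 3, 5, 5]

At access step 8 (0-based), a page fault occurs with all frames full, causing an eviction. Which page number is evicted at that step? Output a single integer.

Answer: 1

Derivation:
Step 0: ref 1 -> FAULT, frames=[1,-,-,-]
Step 1: ref 3 -> FAULT, frames=[1,3,-,-]
Step 2: ref 4 -> FAULT, frames=[1,3,4,-]
Step 3: ref 2 -> FAULT, frames=[1,3,4,2]
Step 4: ref 3 -> HIT, frames=[1,3,4,2]
Step 5: ref 4 -> HIT, frames=[1,3,4,2]
Step 6: ref 4 -> HIT, frames=[1,3,4,2]
Step 7: ref 3 -> HIT, frames=[1,3,4,2]
Step 8: ref 5 -> FAULT, evict 1, frames=[5,3,4,2]
At step 8: evicted page 1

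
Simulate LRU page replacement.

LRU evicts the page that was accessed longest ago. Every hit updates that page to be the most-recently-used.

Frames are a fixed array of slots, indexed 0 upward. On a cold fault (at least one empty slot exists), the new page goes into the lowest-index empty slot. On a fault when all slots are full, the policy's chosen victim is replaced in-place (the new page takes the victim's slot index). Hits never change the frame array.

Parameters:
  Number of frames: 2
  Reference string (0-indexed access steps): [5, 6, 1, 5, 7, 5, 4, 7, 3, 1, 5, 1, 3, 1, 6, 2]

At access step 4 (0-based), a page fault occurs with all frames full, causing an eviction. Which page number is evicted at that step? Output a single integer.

Step 0: ref 5 -> FAULT, frames=[5,-]
Step 1: ref 6 -> FAULT, frames=[5,6]
Step 2: ref 1 -> FAULT, evict 5, frames=[1,6]
Step 3: ref 5 -> FAULT, evict 6, frames=[1,5]
Step 4: ref 7 -> FAULT, evict 1, frames=[7,5]
At step 4: evicted page 1

Answer: 1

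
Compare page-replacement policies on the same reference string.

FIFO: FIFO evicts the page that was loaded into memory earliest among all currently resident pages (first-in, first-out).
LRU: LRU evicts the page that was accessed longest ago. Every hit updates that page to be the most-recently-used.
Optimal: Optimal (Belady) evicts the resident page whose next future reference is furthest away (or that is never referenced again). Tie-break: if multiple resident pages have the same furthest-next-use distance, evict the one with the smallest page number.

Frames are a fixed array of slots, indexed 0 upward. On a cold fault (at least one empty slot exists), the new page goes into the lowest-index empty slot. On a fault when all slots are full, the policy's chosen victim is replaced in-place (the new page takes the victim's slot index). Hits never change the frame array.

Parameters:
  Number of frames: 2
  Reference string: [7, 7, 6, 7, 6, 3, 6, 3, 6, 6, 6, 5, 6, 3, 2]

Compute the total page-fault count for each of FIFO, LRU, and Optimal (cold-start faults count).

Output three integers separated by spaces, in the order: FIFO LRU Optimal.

Answer: 7 6 6

Derivation:
--- FIFO ---
  step 0: ref 7 -> FAULT, frames=[7,-] (faults so far: 1)
  step 1: ref 7 -> HIT, frames=[7,-] (faults so far: 1)
  step 2: ref 6 -> FAULT, frames=[7,6] (faults so far: 2)
  step 3: ref 7 -> HIT, frames=[7,6] (faults so far: 2)
  step 4: ref 6 -> HIT, frames=[7,6] (faults so far: 2)
  step 5: ref 3 -> FAULT, evict 7, frames=[3,6] (faults so far: 3)
  step 6: ref 6 -> HIT, frames=[3,6] (faults so far: 3)
  step 7: ref 3 -> HIT, frames=[3,6] (faults so far: 3)
  step 8: ref 6 -> HIT, frames=[3,6] (faults so far: 3)
  step 9: ref 6 -> HIT, frames=[3,6] (faults so far: 3)
  step 10: ref 6 -> HIT, frames=[3,6] (faults so far: 3)
  step 11: ref 5 -> FAULT, evict 6, frames=[3,5] (faults so far: 4)
  step 12: ref 6 -> FAULT, evict 3, frames=[6,5] (faults so far: 5)
  step 13: ref 3 -> FAULT, evict 5, frames=[6,3] (faults so far: 6)
  step 14: ref 2 -> FAULT, evict 6, frames=[2,3] (faults so far: 7)
  FIFO total faults: 7
--- LRU ---
  step 0: ref 7 -> FAULT, frames=[7,-] (faults so far: 1)
  step 1: ref 7 -> HIT, frames=[7,-] (faults so far: 1)
  step 2: ref 6 -> FAULT, frames=[7,6] (faults so far: 2)
  step 3: ref 7 -> HIT, frames=[7,6] (faults so far: 2)
  step 4: ref 6 -> HIT, frames=[7,6] (faults so far: 2)
  step 5: ref 3 -> FAULT, evict 7, frames=[3,6] (faults so far: 3)
  step 6: ref 6 -> HIT, frames=[3,6] (faults so far: 3)
  step 7: ref 3 -> HIT, frames=[3,6] (faults so far: 3)
  step 8: ref 6 -> HIT, frames=[3,6] (faults so far: 3)
  step 9: ref 6 -> HIT, frames=[3,6] (faults so far: 3)
  step 10: ref 6 -> HIT, frames=[3,6] (faults so far: 3)
  step 11: ref 5 -> FAULT, evict 3, frames=[5,6] (faults so far: 4)
  step 12: ref 6 -> HIT, frames=[5,6] (faults so far: 4)
  step 13: ref 3 -> FAULT, evict 5, frames=[3,6] (faults so far: 5)
  step 14: ref 2 -> FAULT, evict 6, frames=[3,2] (faults so far: 6)
  LRU total faults: 6
--- Optimal ---
  step 0: ref 7 -> FAULT, frames=[7,-] (faults so far: 1)
  step 1: ref 7 -> HIT, frames=[7,-] (faults so far: 1)
  step 2: ref 6 -> FAULT, frames=[7,6] (faults so far: 2)
  step 3: ref 7 -> HIT, frames=[7,6] (faults so far: 2)
  step 4: ref 6 -> HIT, frames=[7,6] (faults so far: 2)
  step 5: ref 3 -> FAULT, evict 7, frames=[3,6] (faults so far: 3)
  step 6: ref 6 -> HIT, frames=[3,6] (faults so far: 3)
  step 7: ref 3 -> HIT, frames=[3,6] (faults so far: 3)
  step 8: ref 6 -> HIT, frames=[3,6] (faults so far: 3)
  step 9: ref 6 -> HIT, frames=[3,6] (faults so far: 3)
  step 10: ref 6 -> HIT, frames=[3,6] (faults so far: 3)
  step 11: ref 5 -> FAULT, evict 3, frames=[5,6] (faults so far: 4)
  step 12: ref 6 -> HIT, frames=[5,6] (faults so far: 4)
  step 13: ref 3 -> FAULT, evict 5, frames=[3,6] (faults so far: 5)
  step 14: ref 2 -> FAULT, evict 3, frames=[2,6] (faults so far: 6)
  Optimal total faults: 6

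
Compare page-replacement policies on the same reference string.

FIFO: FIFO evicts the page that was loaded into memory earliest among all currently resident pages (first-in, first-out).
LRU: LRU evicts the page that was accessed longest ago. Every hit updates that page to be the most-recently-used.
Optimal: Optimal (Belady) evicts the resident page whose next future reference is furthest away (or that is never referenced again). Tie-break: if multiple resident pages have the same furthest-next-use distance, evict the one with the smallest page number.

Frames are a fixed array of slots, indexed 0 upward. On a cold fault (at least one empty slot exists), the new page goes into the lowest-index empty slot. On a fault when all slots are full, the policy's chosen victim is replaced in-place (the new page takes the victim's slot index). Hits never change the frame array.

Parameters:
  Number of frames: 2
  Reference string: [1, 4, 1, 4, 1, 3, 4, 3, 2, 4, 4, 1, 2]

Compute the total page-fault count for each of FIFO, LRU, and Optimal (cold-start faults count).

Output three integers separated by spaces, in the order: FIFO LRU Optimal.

Answer: 7 8 5

Derivation:
--- FIFO ---
  step 0: ref 1 -> FAULT, frames=[1,-] (faults so far: 1)
  step 1: ref 4 -> FAULT, frames=[1,4] (faults so far: 2)
  step 2: ref 1 -> HIT, frames=[1,4] (faults so far: 2)
  step 3: ref 4 -> HIT, frames=[1,4] (faults so far: 2)
  step 4: ref 1 -> HIT, frames=[1,4] (faults so far: 2)
  step 5: ref 3 -> FAULT, evict 1, frames=[3,4] (faults so far: 3)
  step 6: ref 4 -> HIT, frames=[3,4] (faults so far: 3)
  step 7: ref 3 -> HIT, frames=[3,4] (faults so far: 3)
  step 8: ref 2 -> FAULT, evict 4, frames=[3,2] (faults so far: 4)
  step 9: ref 4 -> FAULT, evict 3, frames=[4,2] (faults so far: 5)
  step 10: ref 4 -> HIT, frames=[4,2] (faults so far: 5)
  step 11: ref 1 -> FAULT, evict 2, frames=[4,1] (faults so far: 6)
  step 12: ref 2 -> FAULT, evict 4, frames=[2,1] (faults so far: 7)
  FIFO total faults: 7
--- LRU ---
  step 0: ref 1 -> FAULT, frames=[1,-] (faults so far: 1)
  step 1: ref 4 -> FAULT, frames=[1,4] (faults so far: 2)
  step 2: ref 1 -> HIT, frames=[1,4] (faults so far: 2)
  step 3: ref 4 -> HIT, frames=[1,4] (faults so far: 2)
  step 4: ref 1 -> HIT, frames=[1,4] (faults so far: 2)
  step 5: ref 3 -> FAULT, evict 4, frames=[1,3] (faults so far: 3)
  step 6: ref 4 -> FAULT, evict 1, frames=[4,3] (faults so far: 4)
  step 7: ref 3 -> HIT, frames=[4,3] (faults so far: 4)
  step 8: ref 2 -> FAULT, evict 4, frames=[2,3] (faults so far: 5)
  step 9: ref 4 -> FAULT, evict 3, frames=[2,4] (faults so far: 6)
  step 10: ref 4 -> HIT, frames=[2,4] (faults so far: 6)
  step 11: ref 1 -> FAULT, evict 2, frames=[1,4] (faults so far: 7)
  step 12: ref 2 -> FAULT, evict 4, frames=[1,2] (faults so far: 8)
  LRU total faults: 8
--- Optimal ---
  step 0: ref 1 -> FAULT, frames=[1,-] (faults so far: 1)
  step 1: ref 4 -> FAULT, frames=[1,4] (faults so far: 2)
  step 2: ref 1 -> HIT, frames=[1,4] (faults so far: 2)
  step 3: ref 4 -> HIT, frames=[1,4] (faults so far: 2)
  step 4: ref 1 -> HIT, frames=[1,4] (faults so far: 2)
  step 5: ref 3 -> FAULT, evict 1, frames=[3,4] (faults so far: 3)
  step 6: ref 4 -> HIT, frames=[3,4] (faults so far: 3)
  step 7: ref 3 -> HIT, frames=[3,4] (faults so far: 3)
  step 8: ref 2 -> FAULT, evict 3, frames=[2,4] (faults so far: 4)
  step 9: ref 4 -> HIT, frames=[2,4] (faults so far: 4)
  step 10: ref 4 -> HIT, frames=[2,4] (faults so far: 4)
  step 11: ref 1 -> FAULT, evict 4, frames=[2,1] (faults so far: 5)
  step 12: ref 2 -> HIT, frames=[2,1] (faults so far: 5)
  Optimal total faults: 5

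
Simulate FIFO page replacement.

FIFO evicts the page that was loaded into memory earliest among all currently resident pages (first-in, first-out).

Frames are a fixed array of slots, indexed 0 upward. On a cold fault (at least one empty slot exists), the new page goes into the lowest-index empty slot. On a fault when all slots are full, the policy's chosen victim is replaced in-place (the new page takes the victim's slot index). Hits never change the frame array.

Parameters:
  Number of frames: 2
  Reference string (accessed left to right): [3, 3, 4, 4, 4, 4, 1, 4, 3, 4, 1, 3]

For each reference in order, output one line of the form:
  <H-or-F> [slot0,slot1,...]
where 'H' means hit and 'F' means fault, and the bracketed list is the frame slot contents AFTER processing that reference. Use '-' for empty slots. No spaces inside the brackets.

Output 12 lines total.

F [3,-]
H [3,-]
F [3,4]
H [3,4]
H [3,4]
H [3,4]
F [1,4]
H [1,4]
F [1,3]
F [4,3]
F [4,1]
F [3,1]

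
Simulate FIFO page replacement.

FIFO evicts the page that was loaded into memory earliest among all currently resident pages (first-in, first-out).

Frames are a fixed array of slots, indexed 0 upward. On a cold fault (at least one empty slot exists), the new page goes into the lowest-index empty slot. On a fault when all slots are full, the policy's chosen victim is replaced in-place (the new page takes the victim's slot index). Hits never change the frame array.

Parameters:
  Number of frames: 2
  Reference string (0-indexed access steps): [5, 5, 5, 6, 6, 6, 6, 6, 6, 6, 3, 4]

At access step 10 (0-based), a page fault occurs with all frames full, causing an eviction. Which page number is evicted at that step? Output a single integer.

Answer: 5

Derivation:
Step 0: ref 5 -> FAULT, frames=[5,-]
Step 1: ref 5 -> HIT, frames=[5,-]
Step 2: ref 5 -> HIT, frames=[5,-]
Step 3: ref 6 -> FAULT, frames=[5,6]
Step 4: ref 6 -> HIT, frames=[5,6]
Step 5: ref 6 -> HIT, frames=[5,6]
Step 6: ref 6 -> HIT, frames=[5,6]
Step 7: ref 6 -> HIT, frames=[5,6]
Step 8: ref 6 -> HIT, frames=[5,6]
Step 9: ref 6 -> HIT, frames=[5,6]
Step 10: ref 3 -> FAULT, evict 5, frames=[3,6]
At step 10: evicted page 5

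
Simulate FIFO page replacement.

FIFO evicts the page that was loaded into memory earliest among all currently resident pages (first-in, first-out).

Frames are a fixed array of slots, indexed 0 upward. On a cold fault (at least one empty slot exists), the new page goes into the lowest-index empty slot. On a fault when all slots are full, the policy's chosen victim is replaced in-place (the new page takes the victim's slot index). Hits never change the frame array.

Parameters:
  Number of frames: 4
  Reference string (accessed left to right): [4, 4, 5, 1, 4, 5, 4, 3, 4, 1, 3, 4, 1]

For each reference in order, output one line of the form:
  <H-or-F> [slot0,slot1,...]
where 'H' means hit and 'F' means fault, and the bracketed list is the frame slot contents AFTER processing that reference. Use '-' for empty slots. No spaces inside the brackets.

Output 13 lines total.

F [4,-,-,-]
H [4,-,-,-]
F [4,5,-,-]
F [4,5,1,-]
H [4,5,1,-]
H [4,5,1,-]
H [4,5,1,-]
F [4,5,1,3]
H [4,5,1,3]
H [4,5,1,3]
H [4,5,1,3]
H [4,5,1,3]
H [4,5,1,3]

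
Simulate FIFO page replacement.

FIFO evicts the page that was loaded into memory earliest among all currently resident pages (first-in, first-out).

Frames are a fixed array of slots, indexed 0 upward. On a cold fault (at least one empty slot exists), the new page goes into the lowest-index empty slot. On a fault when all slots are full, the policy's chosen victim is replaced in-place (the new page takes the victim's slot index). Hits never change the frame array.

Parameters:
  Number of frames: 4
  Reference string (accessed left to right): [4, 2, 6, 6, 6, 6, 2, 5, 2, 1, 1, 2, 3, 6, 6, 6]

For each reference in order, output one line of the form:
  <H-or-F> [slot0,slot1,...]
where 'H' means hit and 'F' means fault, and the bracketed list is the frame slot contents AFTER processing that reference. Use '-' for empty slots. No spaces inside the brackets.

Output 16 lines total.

F [4,-,-,-]
F [4,2,-,-]
F [4,2,6,-]
H [4,2,6,-]
H [4,2,6,-]
H [4,2,6,-]
H [4,2,6,-]
F [4,2,6,5]
H [4,2,6,5]
F [1,2,6,5]
H [1,2,6,5]
H [1,2,6,5]
F [1,3,6,5]
H [1,3,6,5]
H [1,3,6,5]
H [1,3,6,5]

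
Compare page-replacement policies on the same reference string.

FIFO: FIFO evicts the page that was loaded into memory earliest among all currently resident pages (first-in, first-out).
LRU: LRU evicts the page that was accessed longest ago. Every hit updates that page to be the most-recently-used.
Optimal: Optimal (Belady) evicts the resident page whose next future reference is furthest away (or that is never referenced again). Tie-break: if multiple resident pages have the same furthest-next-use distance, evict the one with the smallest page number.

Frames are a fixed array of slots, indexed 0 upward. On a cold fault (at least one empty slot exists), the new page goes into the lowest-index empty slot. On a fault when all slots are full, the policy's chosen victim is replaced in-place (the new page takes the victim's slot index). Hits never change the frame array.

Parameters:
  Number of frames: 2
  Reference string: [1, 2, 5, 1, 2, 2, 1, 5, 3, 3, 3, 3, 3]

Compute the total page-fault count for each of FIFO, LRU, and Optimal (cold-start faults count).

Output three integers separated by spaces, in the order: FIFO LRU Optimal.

Answer: 7 7 6

Derivation:
--- FIFO ---
  step 0: ref 1 -> FAULT, frames=[1,-] (faults so far: 1)
  step 1: ref 2 -> FAULT, frames=[1,2] (faults so far: 2)
  step 2: ref 5 -> FAULT, evict 1, frames=[5,2] (faults so far: 3)
  step 3: ref 1 -> FAULT, evict 2, frames=[5,1] (faults so far: 4)
  step 4: ref 2 -> FAULT, evict 5, frames=[2,1] (faults so far: 5)
  step 5: ref 2 -> HIT, frames=[2,1] (faults so far: 5)
  step 6: ref 1 -> HIT, frames=[2,1] (faults so far: 5)
  step 7: ref 5 -> FAULT, evict 1, frames=[2,5] (faults so far: 6)
  step 8: ref 3 -> FAULT, evict 2, frames=[3,5] (faults so far: 7)
  step 9: ref 3 -> HIT, frames=[3,5] (faults so far: 7)
  step 10: ref 3 -> HIT, frames=[3,5] (faults so far: 7)
  step 11: ref 3 -> HIT, frames=[3,5] (faults so far: 7)
  step 12: ref 3 -> HIT, frames=[3,5] (faults so far: 7)
  FIFO total faults: 7
--- LRU ---
  step 0: ref 1 -> FAULT, frames=[1,-] (faults so far: 1)
  step 1: ref 2 -> FAULT, frames=[1,2] (faults so far: 2)
  step 2: ref 5 -> FAULT, evict 1, frames=[5,2] (faults so far: 3)
  step 3: ref 1 -> FAULT, evict 2, frames=[5,1] (faults so far: 4)
  step 4: ref 2 -> FAULT, evict 5, frames=[2,1] (faults so far: 5)
  step 5: ref 2 -> HIT, frames=[2,1] (faults so far: 5)
  step 6: ref 1 -> HIT, frames=[2,1] (faults so far: 5)
  step 7: ref 5 -> FAULT, evict 2, frames=[5,1] (faults so far: 6)
  step 8: ref 3 -> FAULT, evict 1, frames=[5,3] (faults so far: 7)
  step 9: ref 3 -> HIT, frames=[5,3] (faults so far: 7)
  step 10: ref 3 -> HIT, frames=[5,3] (faults so far: 7)
  step 11: ref 3 -> HIT, frames=[5,3] (faults so far: 7)
  step 12: ref 3 -> HIT, frames=[5,3] (faults so far: 7)
  LRU total faults: 7
--- Optimal ---
  step 0: ref 1 -> FAULT, frames=[1,-] (faults so far: 1)
  step 1: ref 2 -> FAULT, frames=[1,2] (faults so far: 2)
  step 2: ref 5 -> FAULT, evict 2, frames=[1,5] (faults so far: 3)
  step 3: ref 1 -> HIT, frames=[1,5] (faults so far: 3)
  step 4: ref 2 -> FAULT, evict 5, frames=[1,2] (faults so far: 4)
  step 5: ref 2 -> HIT, frames=[1,2] (faults so far: 4)
  step 6: ref 1 -> HIT, frames=[1,2] (faults so far: 4)
  step 7: ref 5 -> FAULT, evict 1, frames=[5,2] (faults so far: 5)
  step 8: ref 3 -> FAULT, evict 2, frames=[5,3] (faults so far: 6)
  step 9: ref 3 -> HIT, frames=[5,3] (faults so far: 6)
  step 10: ref 3 -> HIT, frames=[5,3] (faults so far: 6)
  step 11: ref 3 -> HIT, frames=[5,3] (faults so far: 6)
  step 12: ref 3 -> HIT, frames=[5,3] (faults so far: 6)
  Optimal total faults: 6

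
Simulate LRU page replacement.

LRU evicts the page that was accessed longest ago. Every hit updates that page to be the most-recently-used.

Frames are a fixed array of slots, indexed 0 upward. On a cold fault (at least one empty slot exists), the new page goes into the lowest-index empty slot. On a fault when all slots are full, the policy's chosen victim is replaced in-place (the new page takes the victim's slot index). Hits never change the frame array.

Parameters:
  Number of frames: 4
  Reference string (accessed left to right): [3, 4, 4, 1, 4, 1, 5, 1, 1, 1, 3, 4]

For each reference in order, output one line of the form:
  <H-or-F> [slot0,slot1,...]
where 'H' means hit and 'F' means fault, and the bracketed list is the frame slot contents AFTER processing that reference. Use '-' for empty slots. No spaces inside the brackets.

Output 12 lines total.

F [3,-,-,-]
F [3,4,-,-]
H [3,4,-,-]
F [3,4,1,-]
H [3,4,1,-]
H [3,4,1,-]
F [3,4,1,5]
H [3,4,1,5]
H [3,4,1,5]
H [3,4,1,5]
H [3,4,1,5]
H [3,4,1,5]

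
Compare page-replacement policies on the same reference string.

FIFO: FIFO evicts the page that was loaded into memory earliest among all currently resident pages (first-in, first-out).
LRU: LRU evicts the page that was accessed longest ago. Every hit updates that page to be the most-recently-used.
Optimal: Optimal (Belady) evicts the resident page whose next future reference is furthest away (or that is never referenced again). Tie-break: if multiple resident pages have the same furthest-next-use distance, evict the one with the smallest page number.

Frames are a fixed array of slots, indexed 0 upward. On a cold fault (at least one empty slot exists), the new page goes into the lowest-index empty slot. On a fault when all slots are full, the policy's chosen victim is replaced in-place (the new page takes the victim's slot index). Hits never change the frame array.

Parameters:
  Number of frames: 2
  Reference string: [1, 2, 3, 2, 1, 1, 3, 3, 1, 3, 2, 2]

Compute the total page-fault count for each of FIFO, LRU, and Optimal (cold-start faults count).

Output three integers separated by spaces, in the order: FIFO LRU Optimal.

--- FIFO ---
  step 0: ref 1 -> FAULT, frames=[1,-] (faults so far: 1)
  step 1: ref 2 -> FAULT, frames=[1,2] (faults so far: 2)
  step 2: ref 3 -> FAULT, evict 1, frames=[3,2] (faults so far: 3)
  step 3: ref 2 -> HIT, frames=[3,2] (faults so far: 3)
  step 4: ref 1 -> FAULT, evict 2, frames=[3,1] (faults so far: 4)
  step 5: ref 1 -> HIT, frames=[3,1] (faults so far: 4)
  step 6: ref 3 -> HIT, frames=[3,1] (faults so far: 4)
  step 7: ref 3 -> HIT, frames=[3,1] (faults so far: 4)
  step 8: ref 1 -> HIT, frames=[3,1] (faults so far: 4)
  step 9: ref 3 -> HIT, frames=[3,1] (faults so far: 4)
  step 10: ref 2 -> FAULT, evict 3, frames=[2,1] (faults so far: 5)
  step 11: ref 2 -> HIT, frames=[2,1] (faults so far: 5)
  FIFO total faults: 5
--- LRU ---
  step 0: ref 1 -> FAULT, frames=[1,-] (faults so far: 1)
  step 1: ref 2 -> FAULT, frames=[1,2] (faults so far: 2)
  step 2: ref 3 -> FAULT, evict 1, frames=[3,2] (faults so far: 3)
  step 3: ref 2 -> HIT, frames=[3,2] (faults so far: 3)
  step 4: ref 1 -> FAULT, evict 3, frames=[1,2] (faults so far: 4)
  step 5: ref 1 -> HIT, frames=[1,2] (faults so far: 4)
  step 6: ref 3 -> FAULT, evict 2, frames=[1,3] (faults so far: 5)
  step 7: ref 3 -> HIT, frames=[1,3] (faults so far: 5)
  step 8: ref 1 -> HIT, frames=[1,3] (faults so far: 5)
  step 9: ref 3 -> HIT, frames=[1,3] (faults so far: 5)
  step 10: ref 2 -> FAULT, evict 1, frames=[2,3] (faults so far: 6)
  step 11: ref 2 -> HIT, frames=[2,3] (faults so far: 6)
  LRU total faults: 6
--- Optimal ---
  step 0: ref 1 -> FAULT, frames=[1,-] (faults so far: 1)
  step 1: ref 2 -> FAULT, frames=[1,2] (faults so far: 2)
  step 2: ref 3 -> FAULT, evict 1, frames=[3,2] (faults so far: 3)
  step 3: ref 2 -> HIT, frames=[3,2] (faults so far: 3)
  step 4: ref 1 -> FAULT, evict 2, frames=[3,1] (faults so far: 4)
  step 5: ref 1 -> HIT, frames=[3,1] (faults so far: 4)
  step 6: ref 3 -> HIT, frames=[3,1] (faults so far: 4)
  step 7: ref 3 -> HIT, frames=[3,1] (faults so far: 4)
  step 8: ref 1 -> HIT, frames=[3,1] (faults so far: 4)
  step 9: ref 3 -> HIT, frames=[3,1] (faults so far: 4)
  step 10: ref 2 -> FAULT, evict 1, frames=[3,2] (faults so far: 5)
  step 11: ref 2 -> HIT, frames=[3,2] (faults so far: 5)
  Optimal total faults: 5

Answer: 5 6 5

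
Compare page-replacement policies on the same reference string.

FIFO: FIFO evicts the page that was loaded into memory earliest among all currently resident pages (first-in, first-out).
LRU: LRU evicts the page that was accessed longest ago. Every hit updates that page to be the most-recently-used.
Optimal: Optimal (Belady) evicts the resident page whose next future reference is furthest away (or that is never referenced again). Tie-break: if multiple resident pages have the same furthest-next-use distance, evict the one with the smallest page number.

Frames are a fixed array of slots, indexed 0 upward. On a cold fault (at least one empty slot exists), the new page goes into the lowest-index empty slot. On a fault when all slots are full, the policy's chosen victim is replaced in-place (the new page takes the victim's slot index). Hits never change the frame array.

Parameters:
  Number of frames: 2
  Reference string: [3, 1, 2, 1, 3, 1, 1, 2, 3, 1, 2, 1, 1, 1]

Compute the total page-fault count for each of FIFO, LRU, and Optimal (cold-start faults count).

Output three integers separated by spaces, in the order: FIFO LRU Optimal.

--- FIFO ---
  step 0: ref 3 -> FAULT, frames=[3,-] (faults so far: 1)
  step 1: ref 1 -> FAULT, frames=[3,1] (faults so far: 2)
  step 2: ref 2 -> FAULT, evict 3, frames=[2,1] (faults so far: 3)
  step 3: ref 1 -> HIT, frames=[2,1] (faults so far: 3)
  step 4: ref 3 -> FAULT, evict 1, frames=[2,3] (faults so far: 4)
  step 5: ref 1 -> FAULT, evict 2, frames=[1,3] (faults so far: 5)
  step 6: ref 1 -> HIT, frames=[1,3] (faults so far: 5)
  step 7: ref 2 -> FAULT, evict 3, frames=[1,2] (faults so far: 6)
  step 8: ref 3 -> FAULT, evict 1, frames=[3,2] (faults so far: 7)
  step 9: ref 1 -> FAULT, evict 2, frames=[3,1] (faults so far: 8)
  step 10: ref 2 -> FAULT, evict 3, frames=[2,1] (faults so far: 9)
  step 11: ref 1 -> HIT, frames=[2,1] (faults so far: 9)
  step 12: ref 1 -> HIT, frames=[2,1] (faults so far: 9)
  step 13: ref 1 -> HIT, frames=[2,1] (faults so far: 9)
  FIFO total faults: 9
--- LRU ---
  step 0: ref 3 -> FAULT, frames=[3,-] (faults so far: 1)
  step 1: ref 1 -> FAULT, frames=[3,1] (faults so far: 2)
  step 2: ref 2 -> FAULT, evict 3, frames=[2,1] (faults so far: 3)
  step 3: ref 1 -> HIT, frames=[2,1] (faults so far: 3)
  step 4: ref 3 -> FAULT, evict 2, frames=[3,1] (faults so far: 4)
  step 5: ref 1 -> HIT, frames=[3,1] (faults so far: 4)
  step 6: ref 1 -> HIT, frames=[3,1] (faults so far: 4)
  step 7: ref 2 -> FAULT, evict 3, frames=[2,1] (faults so far: 5)
  step 8: ref 3 -> FAULT, evict 1, frames=[2,3] (faults so far: 6)
  step 9: ref 1 -> FAULT, evict 2, frames=[1,3] (faults so far: 7)
  step 10: ref 2 -> FAULT, evict 3, frames=[1,2] (faults so far: 8)
  step 11: ref 1 -> HIT, frames=[1,2] (faults so far: 8)
  step 12: ref 1 -> HIT, frames=[1,2] (faults so far: 8)
  step 13: ref 1 -> HIT, frames=[1,2] (faults so far: 8)
  LRU total faults: 8
--- Optimal ---
  step 0: ref 3 -> FAULT, frames=[3,-] (faults so far: 1)
  step 1: ref 1 -> FAULT, frames=[3,1] (faults so far: 2)
  step 2: ref 2 -> FAULT, evict 3, frames=[2,1] (faults so far: 3)
  step 3: ref 1 -> HIT, frames=[2,1] (faults so far: 3)
  step 4: ref 3 -> FAULT, evict 2, frames=[3,1] (faults so far: 4)
  step 5: ref 1 -> HIT, frames=[3,1] (faults so far: 4)
  step 6: ref 1 -> HIT, frames=[3,1] (faults so far: 4)
  step 7: ref 2 -> FAULT, evict 1, frames=[3,2] (faults so far: 5)
  step 8: ref 3 -> HIT, frames=[3,2] (faults so far: 5)
  step 9: ref 1 -> FAULT, evict 3, frames=[1,2] (faults so far: 6)
  step 10: ref 2 -> HIT, frames=[1,2] (faults so far: 6)
  step 11: ref 1 -> HIT, frames=[1,2] (faults so far: 6)
  step 12: ref 1 -> HIT, frames=[1,2] (faults so far: 6)
  step 13: ref 1 -> HIT, frames=[1,2] (faults so far: 6)
  Optimal total faults: 6

Answer: 9 8 6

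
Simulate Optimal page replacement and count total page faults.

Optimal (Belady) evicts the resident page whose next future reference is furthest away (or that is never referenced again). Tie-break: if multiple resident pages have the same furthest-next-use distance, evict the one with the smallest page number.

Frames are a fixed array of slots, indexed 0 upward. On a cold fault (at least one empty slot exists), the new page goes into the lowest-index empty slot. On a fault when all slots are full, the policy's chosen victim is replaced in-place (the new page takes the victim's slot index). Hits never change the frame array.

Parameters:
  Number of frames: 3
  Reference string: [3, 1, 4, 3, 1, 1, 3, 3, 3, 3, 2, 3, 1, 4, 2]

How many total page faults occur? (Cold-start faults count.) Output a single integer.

Answer: 5

Derivation:
Step 0: ref 3 → FAULT, frames=[3,-,-]
Step 1: ref 1 → FAULT, frames=[3,1,-]
Step 2: ref 4 → FAULT, frames=[3,1,4]
Step 3: ref 3 → HIT, frames=[3,1,4]
Step 4: ref 1 → HIT, frames=[3,1,4]
Step 5: ref 1 → HIT, frames=[3,1,4]
Step 6: ref 3 → HIT, frames=[3,1,4]
Step 7: ref 3 → HIT, frames=[3,1,4]
Step 8: ref 3 → HIT, frames=[3,1,4]
Step 9: ref 3 → HIT, frames=[3,1,4]
Step 10: ref 2 → FAULT (evict 4), frames=[3,1,2]
Step 11: ref 3 → HIT, frames=[3,1,2]
Step 12: ref 1 → HIT, frames=[3,1,2]
Step 13: ref 4 → FAULT (evict 1), frames=[3,4,2]
Step 14: ref 2 → HIT, frames=[3,4,2]
Total faults: 5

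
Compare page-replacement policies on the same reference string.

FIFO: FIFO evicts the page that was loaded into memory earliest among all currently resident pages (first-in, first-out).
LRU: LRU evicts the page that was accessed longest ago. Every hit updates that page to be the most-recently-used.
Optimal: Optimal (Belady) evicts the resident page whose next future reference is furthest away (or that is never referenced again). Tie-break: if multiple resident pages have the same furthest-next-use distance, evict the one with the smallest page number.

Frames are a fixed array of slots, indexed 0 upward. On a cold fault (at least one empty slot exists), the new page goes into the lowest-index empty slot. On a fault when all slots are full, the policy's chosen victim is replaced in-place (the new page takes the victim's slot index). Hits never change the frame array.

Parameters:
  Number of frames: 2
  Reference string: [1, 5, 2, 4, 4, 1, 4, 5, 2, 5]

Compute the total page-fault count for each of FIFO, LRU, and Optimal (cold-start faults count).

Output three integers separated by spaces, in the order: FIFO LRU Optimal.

Answer: 7 7 6

Derivation:
--- FIFO ---
  step 0: ref 1 -> FAULT, frames=[1,-] (faults so far: 1)
  step 1: ref 5 -> FAULT, frames=[1,5] (faults so far: 2)
  step 2: ref 2 -> FAULT, evict 1, frames=[2,5] (faults so far: 3)
  step 3: ref 4 -> FAULT, evict 5, frames=[2,4] (faults so far: 4)
  step 4: ref 4 -> HIT, frames=[2,4] (faults so far: 4)
  step 5: ref 1 -> FAULT, evict 2, frames=[1,4] (faults so far: 5)
  step 6: ref 4 -> HIT, frames=[1,4] (faults so far: 5)
  step 7: ref 5 -> FAULT, evict 4, frames=[1,5] (faults so far: 6)
  step 8: ref 2 -> FAULT, evict 1, frames=[2,5] (faults so far: 7)
  step 9: ref 5 -> HIT, frames=[2,5] (faults so far: 7)
  FIFO total faults: 7
--- LRU ---
  step 0: ref 1 -> FAULT, frames=[1,-] (faults so far: 1)
  step 1: ref 5 -> FAULT, frames=[1,5] (faults so far: 2)
  step 2: ref 2 -> FAULT, evict 1, frames=[2,5] (faults so far: 3)
  step 3: ref 4 -> FAULT, evict 5, frames=[2,4] (faults so far: 4)
  step 4: ref 4 -> HIT, frames=[2,4] (faults so far: 4)
  step 5: ref 1 -> FAULT, evict 2, frames=[1,4] (faults so far: 5)
  step 6: ref 4 -> HIT, frames=[1,4] (faults so far: 5)
  step 7: ref 5 -> FAULT, evict 1, frames=[5,4] (faults so far: 6)
  step 8: ref 2 -> FAULT, evict 4, frames=[5,2] (faults so far: 7)
  step 9: ref 5 -> HIT, frames=[5,2] (faults so far: 7)
  LRU total faults: 7
--- Optimal ---
  step 0: ref 1 -> FAULT, frames=[1,-] (faults so far: 1)
  step 1: ref 5 -> FAULT, frames=[1,5] (faults so far: 2)
  step 2: ref 2 -> FAULT, evict 5, frames=[1,2] (faults so far: 3)
  step 3: ref 4 -> FAULT, evict 2, frames=[1,4] (faults so far: 4)
  step 4: ref 4 -> HIT, frames=[1,4] (faults so far: 4)
  step 5: ref 1 -> HIT, frames=[1,4] (faults so far: 4)
  step 6: ref 4 -> HIT, frames=[1,4] (faults so far: 4)
  step 7: ref 5 -> FAULT, evict 1, frames=[5,4] (faults so far: 5)
  step 8: ref 2 -> FAULT, evict 4, frames=[5,2] (faults so far: 6)
  step 9: ref 5 -> HIT, frames=[5,2] (faults so far: 6)
  Optimal total faults: 6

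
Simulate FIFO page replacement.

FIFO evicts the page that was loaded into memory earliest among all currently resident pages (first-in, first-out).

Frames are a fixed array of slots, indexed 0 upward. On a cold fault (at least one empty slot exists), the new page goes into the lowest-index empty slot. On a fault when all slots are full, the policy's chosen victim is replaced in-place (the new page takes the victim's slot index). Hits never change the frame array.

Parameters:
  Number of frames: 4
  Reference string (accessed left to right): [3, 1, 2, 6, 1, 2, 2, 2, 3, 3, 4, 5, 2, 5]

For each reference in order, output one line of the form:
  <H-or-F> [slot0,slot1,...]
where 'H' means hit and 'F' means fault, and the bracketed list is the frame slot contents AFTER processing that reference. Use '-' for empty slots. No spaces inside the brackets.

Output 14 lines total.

F [3,-,-,-]
F [3,1,-,-]
F [3,1,2,-]
F [3,1,2,6]
H [3,1,2,6]
H [3,1,2,6]
H [3,1,2,6]
H [3,1,2,6]
H [3,1,2,6]
H [3,1,2,6]
F [4,1,2,6]
F [4,5,2,6]
H [4,5,2,6]
H [4,5,2,6]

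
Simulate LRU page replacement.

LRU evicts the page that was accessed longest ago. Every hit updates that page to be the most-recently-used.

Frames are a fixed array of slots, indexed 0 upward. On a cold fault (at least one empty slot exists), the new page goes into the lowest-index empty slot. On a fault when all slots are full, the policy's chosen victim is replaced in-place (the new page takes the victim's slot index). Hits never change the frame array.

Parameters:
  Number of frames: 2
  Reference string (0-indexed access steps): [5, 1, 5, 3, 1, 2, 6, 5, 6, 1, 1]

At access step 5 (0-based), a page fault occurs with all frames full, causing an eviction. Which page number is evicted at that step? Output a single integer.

Answer: 3

Derivation:
Step 0: ref 5 -> FAULT, frames=[5,-]
Step 1: ref 1 -> FAULT, frames=[5,1]
Step 2: ref 5 -> HIT, frames=[5,1]
Step 3: ref 3 -> FAULT, evict 1, frames=[5,3]
Step 4: ref 1 -> FAULT, evict 5, frames=[1,3]
Step 5: ref 2 -> FAULT, evict 3, frames=[1,2]
At step 5: evicted page 3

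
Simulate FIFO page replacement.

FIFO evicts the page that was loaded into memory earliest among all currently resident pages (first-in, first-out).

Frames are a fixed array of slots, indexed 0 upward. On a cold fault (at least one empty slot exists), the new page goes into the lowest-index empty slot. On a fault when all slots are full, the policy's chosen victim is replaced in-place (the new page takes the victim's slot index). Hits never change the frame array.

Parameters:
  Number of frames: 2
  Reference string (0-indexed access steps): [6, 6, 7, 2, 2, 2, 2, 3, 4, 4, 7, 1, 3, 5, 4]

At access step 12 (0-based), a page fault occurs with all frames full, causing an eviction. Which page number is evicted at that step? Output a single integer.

Step 0: ref 6 -> FAULT, frames=[6,-]
Step 1: ref 6 -> HIT, frames=[6,-]
Step 2: ref 7 -> FAULT, frames=[6,7]
Step 3: ref 2 -> FAULT, evict 6, frames=[2,7]
Step 4: ref 2 -> HIT, frames=[2,7]
Step 5: ref 2 -> HIT, frames=[2,7]
Step 6: ref 2 -> HIT, frames=[2,7]
Step 7: ref 3 -> FAULT, evict 7, frames=[2,3]
Step 8: ref 4 -> FAULT, evict 2, frames=[4,3]
Step 9: ref 4 -> HIT, frames=[4,3]
Step 10: ref 7 -> FAULT, evict 3, frames=[4,7]
Step 11: ref 1 -> FAULT, evict 4, frames=[1,7]
Step 12: ref 3 -> FAULT, evict 7, frames=[1,3]
At step 12: evicted page 7

Answer: 7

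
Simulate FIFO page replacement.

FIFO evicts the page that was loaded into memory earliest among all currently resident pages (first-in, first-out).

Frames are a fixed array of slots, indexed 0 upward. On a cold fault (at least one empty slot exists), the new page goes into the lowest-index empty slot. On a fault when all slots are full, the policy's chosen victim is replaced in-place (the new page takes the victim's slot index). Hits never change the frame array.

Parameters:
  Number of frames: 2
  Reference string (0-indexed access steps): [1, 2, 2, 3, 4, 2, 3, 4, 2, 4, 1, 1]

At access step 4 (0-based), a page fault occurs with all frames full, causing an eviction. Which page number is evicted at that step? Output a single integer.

Answer: 2

Derivation:
Step 0: ref 1 -> FAULT, frames=[1,-]
Step 1: ref 2 -> FAULT, frames=[1,2]
Step 2: ref 2 -> HIT, frames=[1,2]
Step 3: ref 3 -> FAULT, evict 1, frames=[3,2]
Step 4: ref 4 -> FAULT, evict 2, frames=[3,4]
At step 4: evicted page 2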